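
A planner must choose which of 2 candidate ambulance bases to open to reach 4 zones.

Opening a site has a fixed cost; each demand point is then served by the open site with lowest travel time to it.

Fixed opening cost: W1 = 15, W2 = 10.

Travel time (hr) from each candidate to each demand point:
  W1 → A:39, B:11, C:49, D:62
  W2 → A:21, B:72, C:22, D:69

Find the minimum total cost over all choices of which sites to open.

141

Open {W1, W2}: assign each demand point to its cheapest open site.
  A→W2 21, B→W1 11, C→W2 22, D→W1 62
  travel time 116, fixed 25 → total 141.
Compare {W1}: travel time 161 + fixed 15 = 176.
Compare {W2}: travel time 184 + fixed 10 = 194.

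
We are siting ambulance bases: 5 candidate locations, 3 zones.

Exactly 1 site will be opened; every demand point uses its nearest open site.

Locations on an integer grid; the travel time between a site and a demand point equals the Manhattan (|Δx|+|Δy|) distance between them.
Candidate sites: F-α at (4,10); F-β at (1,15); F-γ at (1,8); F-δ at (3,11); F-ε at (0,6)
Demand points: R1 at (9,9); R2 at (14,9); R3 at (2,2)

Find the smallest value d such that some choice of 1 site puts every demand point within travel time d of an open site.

Open {F-α}.
  Farthest demand point is R2 at travel time 11 (to F-α); all others are ≤ 11.
With {F-δ} the worst case is 13.
With {F-γ} the worst case is 14.
No size-1 selection achieves below 11.

11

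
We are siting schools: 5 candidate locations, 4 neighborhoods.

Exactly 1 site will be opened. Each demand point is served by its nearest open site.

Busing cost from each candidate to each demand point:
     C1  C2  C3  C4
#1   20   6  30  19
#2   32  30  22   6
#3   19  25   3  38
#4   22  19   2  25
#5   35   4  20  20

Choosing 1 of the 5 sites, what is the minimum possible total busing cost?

Open {#4}.
  C1→#4 22, C2→#4 19, C3→#4 2, C4→#4 25  ⇒ total 68.
Compare {#1}: total 75.
Compare {#5}: total 79.
No size-1 selection does better; minimum is 68.

68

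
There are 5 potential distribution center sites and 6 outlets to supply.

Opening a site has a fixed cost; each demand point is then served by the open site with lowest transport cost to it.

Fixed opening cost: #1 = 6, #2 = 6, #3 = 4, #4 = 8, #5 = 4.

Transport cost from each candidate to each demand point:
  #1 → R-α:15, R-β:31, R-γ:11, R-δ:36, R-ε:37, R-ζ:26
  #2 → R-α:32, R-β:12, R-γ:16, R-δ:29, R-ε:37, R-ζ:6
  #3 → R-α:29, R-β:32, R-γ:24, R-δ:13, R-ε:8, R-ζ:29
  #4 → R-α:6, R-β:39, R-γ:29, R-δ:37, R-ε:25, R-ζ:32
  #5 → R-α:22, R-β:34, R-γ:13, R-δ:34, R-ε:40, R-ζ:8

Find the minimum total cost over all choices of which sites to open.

Open {#2, #3, #4}: assign each demand point to its cheapest open site.
  R-α→#4 6, R-β→#2 12, R-γ→#2 16, R-δ→#3 13, R-ε→#3 8, R-ζ→#2 6
  transport cost 61, fixed 18 → total 79.
Compare {#1, #2, #3, #4}: transport cost 56 + fixed 24 = 80.
Compare {#2, #3, #4, #5}: transport cost 58 + fixed 22 = 80.
Compare {#1, #2, #3}: transport cost 65 + fixed 16 = 81.
All other subsets cost ≥ 80. Minimum total cost: 79.

79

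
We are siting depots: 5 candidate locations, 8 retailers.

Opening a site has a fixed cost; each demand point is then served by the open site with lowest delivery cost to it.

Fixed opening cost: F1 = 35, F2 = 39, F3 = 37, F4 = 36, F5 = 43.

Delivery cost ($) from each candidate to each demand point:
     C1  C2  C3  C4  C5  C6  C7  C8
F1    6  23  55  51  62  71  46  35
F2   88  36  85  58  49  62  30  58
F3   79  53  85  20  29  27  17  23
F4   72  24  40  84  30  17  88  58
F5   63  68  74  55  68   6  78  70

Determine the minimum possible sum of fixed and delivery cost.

Open {F1, F3}: assign each demand point to its cheapest open site.
  C1→F1 6, C2→F1 23, C3→F1 55, C4→F3 20, C5→F3 29, C6→F3 27, C7→F3 17, C8→F3 23
  delivery cost 200, fixed 72 → total 272.
Compare {F1, F3, F4}: delivery cost 175 + fixed 108 = 283.
Compare {F1, F3, F5}: delivery cost 179 + fixed 115 = 294.
Compare {F1, F2, F3}: delivery cost 200 + fixed 111 = 311.
All other subsets cost ≥ 283. Minimum total cost: 272.

272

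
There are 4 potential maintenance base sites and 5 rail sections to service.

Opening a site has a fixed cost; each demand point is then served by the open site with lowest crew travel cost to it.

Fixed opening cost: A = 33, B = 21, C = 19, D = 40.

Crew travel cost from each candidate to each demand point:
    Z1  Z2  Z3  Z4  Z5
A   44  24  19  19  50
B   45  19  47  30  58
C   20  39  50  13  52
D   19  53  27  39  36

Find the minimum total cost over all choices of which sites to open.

Open {A, C}: assign each demand point to its cheapest open site.
  Z1→C 20, Z2→A 24, Z3→A 19, Z4→C 13, Z5→A 50
  crew travel cost 126, fixed 52 → total 178.
Compare {A}: crew travel cost 156 + fixed 33 = 189.
Compare {A, D}: crew travel cost 117 + fixed 73 = 190.
Compare {B, C}: crew travel cost 151 + fixed 40 = 191.
All other subsets cost ≥ 189. Minimum total cost: 178.

178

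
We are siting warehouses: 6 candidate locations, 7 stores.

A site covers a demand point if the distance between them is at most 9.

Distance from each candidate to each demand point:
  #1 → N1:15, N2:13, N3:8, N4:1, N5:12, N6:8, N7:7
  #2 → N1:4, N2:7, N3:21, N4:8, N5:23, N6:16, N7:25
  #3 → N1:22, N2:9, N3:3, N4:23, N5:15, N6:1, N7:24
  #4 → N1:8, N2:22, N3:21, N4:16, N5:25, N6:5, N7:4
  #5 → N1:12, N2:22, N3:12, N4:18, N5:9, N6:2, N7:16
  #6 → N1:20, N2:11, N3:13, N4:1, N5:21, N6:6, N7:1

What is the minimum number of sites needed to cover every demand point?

Coverage sets (demand points within 9 of each site):
  #1: {N3, N4, N6, N7}
  #2: {N1, N2, N4}
  #3: {N2, N3, N6}
  #4: {N1, N6, N7}
  #5: {N5, N6}
  #6: {N4, N6, N7}
No 2 sites suffice: every size-2 union leaves at least one demand point uncovered.
But {#1, #2, #5} covers everything, so the minimum is 3.

3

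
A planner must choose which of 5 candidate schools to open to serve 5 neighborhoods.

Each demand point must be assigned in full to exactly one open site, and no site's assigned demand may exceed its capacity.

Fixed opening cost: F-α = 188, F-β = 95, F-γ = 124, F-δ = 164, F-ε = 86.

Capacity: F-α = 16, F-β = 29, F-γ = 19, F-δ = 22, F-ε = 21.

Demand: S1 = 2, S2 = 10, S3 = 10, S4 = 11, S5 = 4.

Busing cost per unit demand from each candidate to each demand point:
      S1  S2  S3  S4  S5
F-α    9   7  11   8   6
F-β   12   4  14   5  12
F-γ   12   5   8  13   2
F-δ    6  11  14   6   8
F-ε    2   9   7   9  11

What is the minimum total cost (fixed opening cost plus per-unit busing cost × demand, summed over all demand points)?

Open {F-β, F-ε}; cheapest assignment that respects the capacities:
  F-β (cap 29, load 21): S2, S4 — cost 10×4 + 11×5 = 95
  F-ε (cap 21, load 16): S1, S3, S5 — cost 2×2 + 10×7 + 4×11 = 118
  Shipping 213, fixed 181 → total 394.
  Any other capacity-feasible assignment to {F-β, F-ε} ships for at least 213.
Compare {F-β, F-γ}: its best feasible assignment gives total 426.
Compare {F-γ, F-ε}: its best feasible assignment gives total 461.
Every other set of open sites that can feasibly serve all demand totals ≥ 426 even under its best assignment. Minimum: 394.

394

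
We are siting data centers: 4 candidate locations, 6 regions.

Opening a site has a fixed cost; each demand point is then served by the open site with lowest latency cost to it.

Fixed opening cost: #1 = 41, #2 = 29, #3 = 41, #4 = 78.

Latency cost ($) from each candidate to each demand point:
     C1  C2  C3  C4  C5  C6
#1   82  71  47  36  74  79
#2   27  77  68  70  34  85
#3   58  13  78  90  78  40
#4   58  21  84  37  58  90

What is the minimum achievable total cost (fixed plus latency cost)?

Open {#1, #2, #3}: assign each demand point to its cheapest open site.
  C1→#2 27, C2→#3 13, C3→#1 47, C4→#1 36, C5→#2 34, C6→#3 40
  latency cost 197, fixed 111 → total 308.
Compare {#2, #3}: latency cost 252 + fixed 70 = 322.
Compare {#1, #3}: latency cost 268 + fixed 82 = 350.
Compare {#1, #2}: latency cost 294 + fixed 70 = 364.
All other subsets cost ≥ 322. Minimum total cost: 308.

308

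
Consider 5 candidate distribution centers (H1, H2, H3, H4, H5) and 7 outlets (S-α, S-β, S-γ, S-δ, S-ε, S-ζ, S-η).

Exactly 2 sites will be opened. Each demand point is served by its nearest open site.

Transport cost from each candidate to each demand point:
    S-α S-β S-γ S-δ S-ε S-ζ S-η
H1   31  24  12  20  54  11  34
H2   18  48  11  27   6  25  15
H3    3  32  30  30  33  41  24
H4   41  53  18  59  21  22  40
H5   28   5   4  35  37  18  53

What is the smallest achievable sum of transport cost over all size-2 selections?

Open {H2, H5}.
  S-α→H2 18, S-β→H5 5, S-γ→H5 4, S-δ→H2 27, S-ε→H2 6, S-ζ→H5 18, S-η→H2 15  ⇒ total 93.
Compare {H1, H2}: total 105.
Compare {H3, H5}: total 117.
No size-2 selection does better; minimum is 93.

93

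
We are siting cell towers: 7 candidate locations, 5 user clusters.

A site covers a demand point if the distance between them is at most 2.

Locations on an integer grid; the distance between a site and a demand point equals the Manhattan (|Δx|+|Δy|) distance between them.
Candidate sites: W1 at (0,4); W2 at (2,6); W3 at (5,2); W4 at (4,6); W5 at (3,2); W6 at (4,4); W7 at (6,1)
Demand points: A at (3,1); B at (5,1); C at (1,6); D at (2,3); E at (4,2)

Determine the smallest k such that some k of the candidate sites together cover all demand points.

Coverage sets (demand points within 2 of each site):
  W1: {}
  W2: {C}
  W3: {B, E}
  W4: {}
  W5: {A, D, E}
  W6: {E}
  W7: {B}
No 2 sites suffice: every size-2 union leaves at least one demand point uncovered.
But {W2, W3, W5} covers everything, so the minimum is 3.

3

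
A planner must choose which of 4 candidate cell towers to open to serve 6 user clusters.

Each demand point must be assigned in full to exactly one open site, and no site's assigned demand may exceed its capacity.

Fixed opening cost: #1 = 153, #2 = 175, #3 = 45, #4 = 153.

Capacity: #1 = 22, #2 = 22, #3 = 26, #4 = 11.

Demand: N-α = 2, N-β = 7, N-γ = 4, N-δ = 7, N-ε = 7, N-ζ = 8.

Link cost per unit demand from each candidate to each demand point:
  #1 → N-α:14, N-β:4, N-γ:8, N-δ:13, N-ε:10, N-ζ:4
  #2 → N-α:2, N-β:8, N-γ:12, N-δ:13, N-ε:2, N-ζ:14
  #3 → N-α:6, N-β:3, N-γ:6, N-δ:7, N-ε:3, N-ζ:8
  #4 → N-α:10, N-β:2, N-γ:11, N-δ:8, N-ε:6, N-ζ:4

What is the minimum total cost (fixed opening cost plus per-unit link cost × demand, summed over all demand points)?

364

Open {#1, #3}; cheapest assignment that respects the capacities:
  #1 (cap 22, load 15): N-β, N-ζ — cost 7×4 + 8×4 = 60
  #3 (cap 26, load 20): N-α, N-γ, N-δ, N-ε — cost 2×6 + 4×6 + 7×7 + 7×3 = 106
  Shipping 166, fixed 198 → total 364.
  Any other capacity-feasible assignment to {#1, #3} ships for at least 166.
Compare {#3, #4}: its best feasible assignment gives total 365.
Compare {#2, #3}: its best feasible assignment gives total 396.
Every other set of open sites that can feasibly serve all demand totals ≥ 365 even under its best assignment. Minimum: 364.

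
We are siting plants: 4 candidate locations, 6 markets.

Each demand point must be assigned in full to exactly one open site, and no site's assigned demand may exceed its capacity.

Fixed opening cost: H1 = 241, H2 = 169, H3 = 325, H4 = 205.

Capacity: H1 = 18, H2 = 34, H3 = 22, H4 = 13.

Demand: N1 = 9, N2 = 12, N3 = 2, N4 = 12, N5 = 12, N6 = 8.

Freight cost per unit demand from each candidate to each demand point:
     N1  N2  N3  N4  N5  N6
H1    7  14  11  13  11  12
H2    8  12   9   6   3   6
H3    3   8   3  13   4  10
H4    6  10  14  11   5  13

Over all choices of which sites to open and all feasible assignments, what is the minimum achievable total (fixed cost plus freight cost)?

Open {H2, H3}; cheapest assignment that respects the capacities:
  H2 (cap 34, load 34): N3, N4, N5, N6 — cost 2×9 + 12×6 + 12×3 + 8×6 = 174
  H3 (cap 22, load 21): N1, N2 — cost 9×3 + 12×8 = 123
  Shipping 297, fixed 494 → total 791.
  Any other capacity-feasible assignment to {H2, H3} ships for at least 297.
Compare {H1, H2, H4}: its best feasible assignment gives total 972.
Compare {H2, H3, H4}: its best feasible assignment gives total 996.
Every other set of open sites that can feasibly serve all demand totals ≥ 972 even under its best assignment. Minimum: 791.

791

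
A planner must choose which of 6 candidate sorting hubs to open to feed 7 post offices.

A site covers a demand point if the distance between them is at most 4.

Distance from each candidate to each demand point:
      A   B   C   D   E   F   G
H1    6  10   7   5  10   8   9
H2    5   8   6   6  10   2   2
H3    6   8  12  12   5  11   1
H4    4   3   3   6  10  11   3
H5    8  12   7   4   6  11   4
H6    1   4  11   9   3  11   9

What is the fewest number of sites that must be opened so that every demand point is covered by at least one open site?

4

Coverage sets (demand points within 4 of each site):
  H1: {}
  H2: {F, G}
  H3: {G}
  H4: {A, B, C, G}
  H5: {D, G}
  H6: {A, B, E}
No 3 sites suffice: every size-3 union leaves at least one demand point uncovered.
But {H2, H4, H5, H6} covers everything, so the minimum is 4.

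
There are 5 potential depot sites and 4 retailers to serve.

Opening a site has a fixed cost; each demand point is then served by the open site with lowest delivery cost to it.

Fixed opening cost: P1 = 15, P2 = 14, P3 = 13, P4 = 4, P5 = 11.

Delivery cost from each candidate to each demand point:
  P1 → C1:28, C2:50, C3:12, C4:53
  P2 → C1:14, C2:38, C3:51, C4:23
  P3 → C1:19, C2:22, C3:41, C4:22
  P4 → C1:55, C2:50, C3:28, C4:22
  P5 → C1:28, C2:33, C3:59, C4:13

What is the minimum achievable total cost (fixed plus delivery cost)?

103

Open {P1, P3}: assign each demand point to its cheapest open site.
  C1→P3 19, C2→P3 22, C3→P1 12, C4→P3 22
  delivery cost 75, fixed 28 → total 103.
Compare {P1, P3, P5}: delivery cost 66 + fixed 39 = 105.
Compare {P1, P3, P4}: delivery cost 75 + fixed 32 = 107.
Compare {P3, P4}: delivery cost 91 + fixed 17 = 108.
All other subsets cost ≥ 105. Minimum total cost: 103.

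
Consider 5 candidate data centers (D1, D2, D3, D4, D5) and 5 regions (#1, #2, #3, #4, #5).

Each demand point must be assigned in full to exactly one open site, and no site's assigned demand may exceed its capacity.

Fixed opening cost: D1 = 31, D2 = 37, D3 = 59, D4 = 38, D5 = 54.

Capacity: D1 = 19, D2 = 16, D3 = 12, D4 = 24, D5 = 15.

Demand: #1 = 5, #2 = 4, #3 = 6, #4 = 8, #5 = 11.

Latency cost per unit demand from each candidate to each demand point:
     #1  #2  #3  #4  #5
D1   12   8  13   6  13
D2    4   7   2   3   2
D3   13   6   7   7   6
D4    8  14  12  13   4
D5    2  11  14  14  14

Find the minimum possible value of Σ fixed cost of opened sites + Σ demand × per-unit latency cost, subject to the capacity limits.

Open {D2, D4}; cheapest assignment that respects the capacities:
  D2 (cap 16, load 14): #3, #4 — cost 6×2 + 8×3 = 36
  D4 (cap 24, load 20): #1, #2, #5 — cost 5×8 + 4×14 + 11×4 = 140
  Shipping 176, fixed 75 → total 251.
  Any other capacity-feasible assignment to {D2, D4} ships for at least 176.
Compare {D1, D2, D4}: its best feasible assignment gives total 258.
Compare {D2, D4, D5}: its best feasible assignment gives total 263.
Every other set of open sites that can feasibly serve all demand totals ≥ 258 even under its best assignment. Minimum: 251.

251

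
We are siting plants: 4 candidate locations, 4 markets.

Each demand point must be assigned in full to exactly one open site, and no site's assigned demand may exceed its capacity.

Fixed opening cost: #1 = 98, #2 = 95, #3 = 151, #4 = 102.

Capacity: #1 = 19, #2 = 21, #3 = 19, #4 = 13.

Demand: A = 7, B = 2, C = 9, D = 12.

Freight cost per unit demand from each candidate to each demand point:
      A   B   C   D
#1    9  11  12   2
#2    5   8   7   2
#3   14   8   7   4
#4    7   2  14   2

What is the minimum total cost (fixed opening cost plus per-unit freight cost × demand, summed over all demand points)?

Open {#1, #2}; cheapest assignment that respects the capacities:
  #1 (cap 19, load 12): D — cost 12×2 = 24
  #2 (cap 21, load 18): A, B, C — cost 7×5 + 2×8 + 9×7 = 114
  Shipping 138, fixed 193 → total 331.
  Any other capacity-feasible assignment to {#1, #2} ships for at least 138.
Compare {#2, #4}: its best feasible assignment gives total 335.
Compare {#2, #3}: its best feasible assignment gives total 384.
Every other set of open sites that can feasibly serve all demand totals ≥ 335 even under its best assignment. Minimum: 331.

331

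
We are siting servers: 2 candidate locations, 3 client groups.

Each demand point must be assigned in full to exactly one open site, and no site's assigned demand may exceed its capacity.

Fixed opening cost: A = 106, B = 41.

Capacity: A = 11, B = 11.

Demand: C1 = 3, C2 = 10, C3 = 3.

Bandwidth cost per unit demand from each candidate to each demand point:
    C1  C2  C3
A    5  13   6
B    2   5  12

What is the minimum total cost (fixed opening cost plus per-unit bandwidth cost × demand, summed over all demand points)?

Open {A, B}; cheapest assignment that respects the capacities:
  A (cap 11, load 6): C1, C3 — cost 3×5 + 3×6 = 33
  B (cap 11, load 10): C2 — cost 10×5 = 50
  Shipping 83, fixed 147 → total 230.
  Any other capacity-feasible assignment to {A, B} ships for at least 83.
Total demand is 16 and no other set of sites has combined capacity ≥ 16, so {A, B} is the only feasible choice of open sites. Minimum: 230.

230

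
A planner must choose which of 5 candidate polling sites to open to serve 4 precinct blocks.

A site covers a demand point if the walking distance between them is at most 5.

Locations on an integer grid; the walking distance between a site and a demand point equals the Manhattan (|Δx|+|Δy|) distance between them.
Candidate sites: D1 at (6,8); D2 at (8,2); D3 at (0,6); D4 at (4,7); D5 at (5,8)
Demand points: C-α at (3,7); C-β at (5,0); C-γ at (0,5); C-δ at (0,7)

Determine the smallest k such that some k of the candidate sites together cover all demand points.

Coverage sets (demand points within 5 of each site):
  D1: {C-α}
  D2: {C-β}
  D3: {C-α, C-γ, C-δ}
  D4: {C-α, C-δ}
  D5: {C-α}
No single site covers all 4 demand points.
But {D2, D3} covers everything, so the minimum is 2.

2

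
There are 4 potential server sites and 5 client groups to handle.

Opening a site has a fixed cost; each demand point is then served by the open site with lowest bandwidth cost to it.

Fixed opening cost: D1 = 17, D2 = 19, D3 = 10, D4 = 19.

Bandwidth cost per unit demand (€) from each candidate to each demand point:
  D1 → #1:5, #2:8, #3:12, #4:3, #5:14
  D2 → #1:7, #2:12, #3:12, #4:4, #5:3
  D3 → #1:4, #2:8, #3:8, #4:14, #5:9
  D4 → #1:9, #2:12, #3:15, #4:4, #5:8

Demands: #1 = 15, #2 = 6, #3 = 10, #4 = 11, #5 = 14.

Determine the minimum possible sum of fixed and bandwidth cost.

303

Open {D2, D3}: assign each demand point to its cheapest open site.
  #1→D3 15×4=60, #2→D3 6×8=48, #3→D3 10×8=80, #4→D2 11×4=44, #5→D2 14×3=42
  bandwidth cost 274, fixed 29 → total 303.
Compare {D1, D2, D3}: bandwidth cost 263 + fixed 46 = 309.
Compare {D2, D3, D4}: bandwidth cost 274 + fixed 48 = 322.
Compare {D1, D2, D3, D4}: bandwidth cost 263 + fixed 65 = 328.
All other subsets cost ≥ 309. Minimum total cost: 303.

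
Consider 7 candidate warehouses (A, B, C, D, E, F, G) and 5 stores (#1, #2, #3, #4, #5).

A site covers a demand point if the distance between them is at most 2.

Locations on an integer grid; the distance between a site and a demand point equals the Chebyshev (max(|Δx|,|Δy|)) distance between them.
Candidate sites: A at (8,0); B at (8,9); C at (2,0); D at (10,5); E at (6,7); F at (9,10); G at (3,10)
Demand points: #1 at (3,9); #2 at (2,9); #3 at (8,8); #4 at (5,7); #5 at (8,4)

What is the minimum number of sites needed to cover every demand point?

Coverage sets (demand points within 2 of each site):
  A: {}
  B: {#3}
  C: {}
  D: {#5}
  E: {#3, #4}
  F: {#3}
  G: {#1, #2}
No 2 sites suffice: every size-2 union leaves at least one demand point uncovered.
But {D, E, G} covers everything, so the minimum is 3.

3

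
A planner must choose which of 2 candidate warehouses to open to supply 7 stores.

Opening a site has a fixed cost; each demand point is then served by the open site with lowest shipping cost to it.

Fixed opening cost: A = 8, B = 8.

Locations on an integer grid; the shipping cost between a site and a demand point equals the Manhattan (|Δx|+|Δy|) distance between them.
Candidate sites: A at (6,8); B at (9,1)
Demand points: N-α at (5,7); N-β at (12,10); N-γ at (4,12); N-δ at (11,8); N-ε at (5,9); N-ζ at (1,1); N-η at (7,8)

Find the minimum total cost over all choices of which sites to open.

Open {A}: assign each demand point to its cheapest open site.
  N-α→A 2, N-β→A 8, N-γ→A 6, N-δ→A 5, N-ε→A 2, N-ζ→A 12, N-η→A 1
  shipping cost 36, fixed 8 → total 44.
Compare {A, B}: shipping cost 32 + fixed 16 = 48.
Compare {B}: shipping cost 76 + fixed 8 = 84.

44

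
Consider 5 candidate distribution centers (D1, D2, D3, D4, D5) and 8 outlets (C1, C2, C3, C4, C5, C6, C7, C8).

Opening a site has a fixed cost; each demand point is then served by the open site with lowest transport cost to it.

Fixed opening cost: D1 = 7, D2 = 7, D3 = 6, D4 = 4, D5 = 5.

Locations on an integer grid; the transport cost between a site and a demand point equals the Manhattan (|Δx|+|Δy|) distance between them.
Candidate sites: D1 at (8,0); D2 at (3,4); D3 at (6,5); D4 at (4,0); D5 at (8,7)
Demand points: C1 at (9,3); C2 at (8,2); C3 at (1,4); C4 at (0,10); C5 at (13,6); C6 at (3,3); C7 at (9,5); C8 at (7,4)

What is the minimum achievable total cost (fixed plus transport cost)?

47

Open {D2, D5}: assign each demand point to its cheapest open site.
  C1→D5 5, C2→D5 5, C3→D2 2, C4→D2 9, C5→D5 6, C6→D2 1, C7→D5 3, C8→D2 4
  transport cost 35, fixed 12 → total 47.
Compare {D2, D3}: transport cost 35 + fixed 13 = 48.
Compare {D1, D2, D5}: transport cost 31 + fixed 19 = 50.
Compare {D3}: transport cost 45 + fixed 6 = 51.
All other subsets cost ≥ 48. Minimum total cost: 47.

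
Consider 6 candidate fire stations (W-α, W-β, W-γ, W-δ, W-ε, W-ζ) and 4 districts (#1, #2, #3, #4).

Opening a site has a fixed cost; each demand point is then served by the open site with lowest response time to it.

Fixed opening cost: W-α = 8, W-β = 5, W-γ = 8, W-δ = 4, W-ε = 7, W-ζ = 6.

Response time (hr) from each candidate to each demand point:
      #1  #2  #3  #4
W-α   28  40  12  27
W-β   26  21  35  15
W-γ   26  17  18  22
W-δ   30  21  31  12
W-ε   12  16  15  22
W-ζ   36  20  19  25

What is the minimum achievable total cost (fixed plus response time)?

Open {W-δ, W-ε}: assign each demand point to its cheapest open site.
  #1→W-ε 12, #2→W-ε 16, #3→W-ε 15, #4→W-δ 12
  response time 55, fixed 11 → total 66.
Compare {W-β, W-ε}: response time 58 + fixed 12 = 70.
Compare {W-α, W-δ, W-ε}: response time 52 + fixed 19 = 71.
Compare {W-β, W-δ, W-ε}: response time 55 + fixed 16 = 71.
All other subsets cost ≥ 70. Minimum total cost: 66.

66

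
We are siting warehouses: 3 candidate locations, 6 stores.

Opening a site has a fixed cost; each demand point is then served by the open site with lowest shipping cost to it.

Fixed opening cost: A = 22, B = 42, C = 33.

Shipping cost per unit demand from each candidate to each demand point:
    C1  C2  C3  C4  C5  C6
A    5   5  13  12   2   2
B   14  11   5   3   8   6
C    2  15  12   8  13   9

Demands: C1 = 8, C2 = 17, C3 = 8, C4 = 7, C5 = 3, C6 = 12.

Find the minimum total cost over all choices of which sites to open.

Open {A, B}: assign each demand point to its cheapest open site.
  C1→A 8×5=40, C2→A 17×5=85, C3→B 8×5=40, C4→B 7×3=21, C5→A 3×2=6, C6→A 12×2=24
  shipping cost 216, fixed 64 → total 280.
Compare {A, B, C}: shipping cost 192 + fixed 97 = 289.
Compare {A, C}: shipping cost 283 + fixed 55 = 338.
Compare {A}: shipping cost 343 + fixed 22 = 365.
All other subsets cost ≥ 289. Minimum total cost: 280.

280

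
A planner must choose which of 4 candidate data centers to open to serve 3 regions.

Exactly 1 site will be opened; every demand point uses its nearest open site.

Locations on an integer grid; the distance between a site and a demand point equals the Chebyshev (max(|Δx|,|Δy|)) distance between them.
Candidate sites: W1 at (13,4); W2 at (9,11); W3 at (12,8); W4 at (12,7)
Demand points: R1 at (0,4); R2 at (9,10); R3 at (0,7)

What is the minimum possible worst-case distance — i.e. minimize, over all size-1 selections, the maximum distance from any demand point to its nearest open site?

Open {W2}.
  Farthest demand point is R1 at distance 9 (to W2); all others are ≤ 9.
With {W3} the worst case is 12.
With {W4} the worst case is 12.
No size-1 selection achieves below 9.

9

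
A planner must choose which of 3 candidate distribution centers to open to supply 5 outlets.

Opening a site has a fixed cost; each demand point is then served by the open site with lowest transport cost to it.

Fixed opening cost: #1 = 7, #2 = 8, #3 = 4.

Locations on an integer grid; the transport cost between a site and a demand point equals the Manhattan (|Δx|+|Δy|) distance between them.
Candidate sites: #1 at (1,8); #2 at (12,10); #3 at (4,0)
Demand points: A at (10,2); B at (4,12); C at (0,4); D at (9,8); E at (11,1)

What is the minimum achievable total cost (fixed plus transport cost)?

47

Open {#1, #3}: assign each demand point to its cheapest open site.
  A→#3 8, B→#1 7, C→#1 5, D→#1 8, E→#3 8
  transport cost 36, fixed 11 → total 47.
Compare {#2, #3}: transport cost 39 + fixed 12 = 51.
Compare {#1, #2}: transport cost 37 + fixed 15 = 52.
Compare {#1, #2, #3}: transport cost 33 + fixed 19 = 52.
All other subsets cost ≥ 51. Minimum total cost: 47.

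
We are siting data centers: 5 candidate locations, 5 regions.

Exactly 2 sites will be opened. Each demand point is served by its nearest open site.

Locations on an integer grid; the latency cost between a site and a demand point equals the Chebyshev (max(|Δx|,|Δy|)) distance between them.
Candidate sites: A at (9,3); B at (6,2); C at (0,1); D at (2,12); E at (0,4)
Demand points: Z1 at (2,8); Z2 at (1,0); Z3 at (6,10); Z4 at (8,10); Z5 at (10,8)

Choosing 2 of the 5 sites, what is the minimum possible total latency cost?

Open {C, D}.
  Z1→D 4, Z2→C 1, Z3→D 4, Z4→D 6, Z5→D 8  ⇒ total 23.
Compare {B, D}: total 25.
Compare {A, E}: total 26.
No size-2 selection does better; minimum is 23.

23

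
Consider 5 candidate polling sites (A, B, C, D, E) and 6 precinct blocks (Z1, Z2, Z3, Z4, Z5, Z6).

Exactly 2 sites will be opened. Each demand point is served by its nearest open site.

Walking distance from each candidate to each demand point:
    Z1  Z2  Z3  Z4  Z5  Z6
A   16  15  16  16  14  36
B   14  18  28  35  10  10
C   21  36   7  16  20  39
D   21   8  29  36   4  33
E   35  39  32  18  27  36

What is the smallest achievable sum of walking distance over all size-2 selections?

75

Open {B, C}.
  Z1→B 14, Z2→B 18, Z3→C 7, Z4→C 16, Z5→B 10, Z6→B 10  ⇒ total 75.
Compare {A, B}: total 81.
Compare {C, D}: total 89.
No size-2 selection does better; minimum is 75.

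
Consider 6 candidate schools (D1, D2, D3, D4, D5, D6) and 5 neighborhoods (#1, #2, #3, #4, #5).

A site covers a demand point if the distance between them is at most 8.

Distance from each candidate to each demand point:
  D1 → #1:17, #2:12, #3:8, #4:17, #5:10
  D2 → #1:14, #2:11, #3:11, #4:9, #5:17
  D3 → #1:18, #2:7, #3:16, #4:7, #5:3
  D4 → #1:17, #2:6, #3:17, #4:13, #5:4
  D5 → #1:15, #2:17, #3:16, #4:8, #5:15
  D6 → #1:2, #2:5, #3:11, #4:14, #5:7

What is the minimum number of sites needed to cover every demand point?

Coverage sets (demand points within 8 of each site):
  D1: {#3}
  D2: {}
  D3: {#2, #4, #5}
  D4: {#2, #5}
  D5: {#4}
  D6: {#1, #2, #5}
No 2 sites suffice: every size-2 union leaves at least one demand point uncovered.
But {D1, D3, D6} covers everything, so the minimum is 3.

3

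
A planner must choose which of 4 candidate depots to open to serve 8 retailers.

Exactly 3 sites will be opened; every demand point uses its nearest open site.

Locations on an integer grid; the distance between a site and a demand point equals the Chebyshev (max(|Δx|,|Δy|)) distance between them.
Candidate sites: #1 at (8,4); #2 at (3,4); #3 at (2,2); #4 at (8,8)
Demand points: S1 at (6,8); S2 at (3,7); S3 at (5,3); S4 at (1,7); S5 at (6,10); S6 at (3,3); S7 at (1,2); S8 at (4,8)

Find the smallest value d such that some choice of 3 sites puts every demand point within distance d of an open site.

4

Open {#1, #2, #4}.
  Farthest demand point is S8 at distance 4 (to #1); all others are ≤ 4.
With {#2, #3, #4} the worst case is 4.
With {#1, #3, #4} the worst case is 5.
No size-3 selection achieves below 4.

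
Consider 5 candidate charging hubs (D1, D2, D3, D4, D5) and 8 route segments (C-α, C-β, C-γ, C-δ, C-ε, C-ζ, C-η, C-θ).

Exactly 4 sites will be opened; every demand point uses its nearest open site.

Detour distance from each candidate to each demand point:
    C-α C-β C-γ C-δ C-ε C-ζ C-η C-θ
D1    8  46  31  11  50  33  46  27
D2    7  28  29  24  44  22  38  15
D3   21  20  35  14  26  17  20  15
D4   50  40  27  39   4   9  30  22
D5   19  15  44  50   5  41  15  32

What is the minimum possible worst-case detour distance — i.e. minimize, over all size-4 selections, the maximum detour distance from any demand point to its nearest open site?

Open {D1, D2, D3, D4}.
  Farthest demand point is C-γ at detour distance 27 (to D4); all others are ≤ 27.
With {D1, D2, D4, D5} the worst case is 27.
With {D1, D3, D4, D5} the worst case is 27.
No size-4 selection achieves below 27.

27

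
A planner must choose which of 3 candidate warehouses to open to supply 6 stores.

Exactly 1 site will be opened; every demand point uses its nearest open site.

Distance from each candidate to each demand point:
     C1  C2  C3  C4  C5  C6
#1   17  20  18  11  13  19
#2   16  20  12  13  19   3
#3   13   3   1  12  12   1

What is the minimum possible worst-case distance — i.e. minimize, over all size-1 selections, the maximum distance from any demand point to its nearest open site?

Open {#3}.
  Farthest demand point is C1 at distance 13 (to #3); all others are ≤ 13.
With {#1} the worst case is 20.
With {#2} the worst case is 20.
No size-1 selection achieves below 13.

13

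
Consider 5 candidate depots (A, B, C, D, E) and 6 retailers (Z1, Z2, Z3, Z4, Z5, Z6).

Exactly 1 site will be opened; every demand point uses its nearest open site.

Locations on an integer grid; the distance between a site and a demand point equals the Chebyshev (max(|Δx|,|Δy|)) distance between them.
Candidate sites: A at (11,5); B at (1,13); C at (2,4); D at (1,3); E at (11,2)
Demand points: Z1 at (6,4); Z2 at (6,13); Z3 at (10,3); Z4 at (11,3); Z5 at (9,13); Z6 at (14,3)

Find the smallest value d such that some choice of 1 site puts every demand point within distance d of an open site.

Open {A}.
  Farthest demand point is Z2 at distance 8 (to A); all others are ≤ 8.
With {E} the worst case is 11.
With {C} the worst case is 12.
No size-1 selection achieves below 8.

8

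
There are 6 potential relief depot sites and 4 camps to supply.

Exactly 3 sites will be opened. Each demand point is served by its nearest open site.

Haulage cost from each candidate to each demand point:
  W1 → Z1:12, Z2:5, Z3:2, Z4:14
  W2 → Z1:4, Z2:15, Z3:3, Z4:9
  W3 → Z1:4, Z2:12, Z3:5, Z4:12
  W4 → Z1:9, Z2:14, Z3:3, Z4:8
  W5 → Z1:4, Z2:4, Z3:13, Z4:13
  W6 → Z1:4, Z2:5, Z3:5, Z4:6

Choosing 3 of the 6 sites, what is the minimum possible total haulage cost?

Open {W1, W5, W6}.
  Z1→W5 4, Z2→W5 4, Z3→W1 2, Z4→W6 6  ⇒ total 16.
Compare {W1, W2, W6}: total 17.
Compare {W1, W3, W6}: total 17.
No size-3 selection does better; minimum is 16.

16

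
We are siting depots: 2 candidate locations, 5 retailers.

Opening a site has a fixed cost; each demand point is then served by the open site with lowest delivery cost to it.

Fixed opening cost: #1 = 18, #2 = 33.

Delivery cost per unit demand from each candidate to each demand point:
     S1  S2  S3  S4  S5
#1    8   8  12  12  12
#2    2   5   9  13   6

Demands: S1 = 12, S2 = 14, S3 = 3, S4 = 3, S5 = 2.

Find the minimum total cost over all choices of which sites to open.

205

Open {#2}: assign each demand point to its cheapest open site.
  S1→#2 12×2=24, S2→#2 14×5=70, S3→#2 3×9=27, S4→#2 3×13=39, S5→#2 2×6=12
  delivery cost 172, fixed 33 → total 205.
Compare {#1, #2}: delivery cost 169 + fixed 51 = 220.
Compare {#1}: delivery cost 304 + fixed 18 = 322.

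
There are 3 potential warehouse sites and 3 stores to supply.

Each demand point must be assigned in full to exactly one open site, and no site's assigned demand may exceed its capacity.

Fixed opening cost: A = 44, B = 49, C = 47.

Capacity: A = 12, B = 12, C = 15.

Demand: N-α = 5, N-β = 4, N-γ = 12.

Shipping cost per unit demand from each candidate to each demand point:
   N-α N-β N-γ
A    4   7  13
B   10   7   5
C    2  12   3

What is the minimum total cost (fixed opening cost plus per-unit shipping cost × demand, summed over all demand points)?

175

Open {A, C}; cheapest assignment that respects the capacities:
  A (cap 12, load 9): N-α, N-β — cost 5×4 + 4×7 = 48
  C (cap 15, load 12): N-γ — cost 12×3 = 36
  Shipping 84, fixed 91 → total 175.
  Any other capacity-feasible assignment to {A, C} ships for at least 84.
Compare {A, B}: its best feasible assignment gives total 201.
Compare {B, C}: its best feasible assignment gives total 210.
Every other set of open sites that can feasibly serve all demand totals ≥ 201 even under its best assignment. Minimum: 175.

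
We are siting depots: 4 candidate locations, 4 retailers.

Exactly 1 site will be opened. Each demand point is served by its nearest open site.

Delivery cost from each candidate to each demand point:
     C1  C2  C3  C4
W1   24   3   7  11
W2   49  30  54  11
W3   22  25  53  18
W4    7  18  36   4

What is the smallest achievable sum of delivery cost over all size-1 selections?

Open {W1}.
  C1→W1 24, C2→W1 3, C3→W1 7, C4→W1 11  ⇒ total 45.
Compare {W4}: total 65.
Compare {W3}: total 118.
No size-1 selection does better; minimum is 45.

45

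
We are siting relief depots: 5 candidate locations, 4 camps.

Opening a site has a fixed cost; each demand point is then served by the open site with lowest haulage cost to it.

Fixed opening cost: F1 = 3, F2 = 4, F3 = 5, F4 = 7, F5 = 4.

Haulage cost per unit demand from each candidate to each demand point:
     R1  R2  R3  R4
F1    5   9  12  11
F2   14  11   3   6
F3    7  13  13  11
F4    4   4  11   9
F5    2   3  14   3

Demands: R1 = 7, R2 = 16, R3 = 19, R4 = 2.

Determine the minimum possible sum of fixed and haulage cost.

Open {F2, F5}: assign each demand point to its cheapest open site.
  R1→F5 7×2=14, R2→F5 16×3=48, R3→F2 19×3=57, R4→F5 2×3=6
  haulage cost 125, fixed 8 → total 133.
Compare {F1, F2, F5}: haulage cost 125 + fixed 11 = 136.
Compare {F2, F3, F5}: haulage cost 125 + fixed 13 = 138.
Compare {F2, F4, F5}: haulage cost 125 + fixed 15 = 140.
All other subsets cost ≥ 136. Minimum total cost: 133.

133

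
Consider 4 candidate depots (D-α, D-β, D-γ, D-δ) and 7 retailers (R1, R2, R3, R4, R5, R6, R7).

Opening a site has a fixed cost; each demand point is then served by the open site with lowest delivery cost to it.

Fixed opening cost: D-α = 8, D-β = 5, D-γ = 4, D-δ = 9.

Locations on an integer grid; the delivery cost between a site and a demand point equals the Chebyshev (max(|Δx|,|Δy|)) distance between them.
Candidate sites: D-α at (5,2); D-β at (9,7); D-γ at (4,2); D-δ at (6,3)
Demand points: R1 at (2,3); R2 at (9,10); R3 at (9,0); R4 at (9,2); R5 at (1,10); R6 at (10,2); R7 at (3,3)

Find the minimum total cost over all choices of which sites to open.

Open {D-β, D-γ}: assign each demand point to its cheapest open site.
  R1→D-γ 2, R2→D-β 3, R3→D-γ 5, R4→D-β 5, R5→D-β 8, R6→D-β 5, R7→D-γ 1
  delivery cost 29, fixed 9 → total 38.
Compare {D-γ}: delivery cost 35 + fixed 4 = 39.
Compare {D-δ}: delivery cost 31 + fixed 9 = 40.
Compare {D-γ, D-δ}: delivery cost 27 + fixed 13 = 40.
All other subsets cost ≥ 39. Minimum total cost: 38.

38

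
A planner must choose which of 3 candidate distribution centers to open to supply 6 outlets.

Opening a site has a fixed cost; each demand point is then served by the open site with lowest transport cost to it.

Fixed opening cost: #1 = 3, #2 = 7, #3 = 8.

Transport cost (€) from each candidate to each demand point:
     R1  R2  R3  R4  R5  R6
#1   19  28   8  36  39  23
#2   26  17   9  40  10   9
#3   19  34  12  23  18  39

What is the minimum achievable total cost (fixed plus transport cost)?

Open {#2, #3}: assign each demand point to its cheapest open site.
  R1→#3 19, R2→#2 17, R3→#2 9, R4→#3 23, R5→#2 10, R6→#2 9
  transport cost 87, fixed 15 → total 102.
Compare {#1, #2, #3}: transport cost 86 + fixed 18 = 104.
Compare {#1, #2}: transport cost 99 + fixed 10 = 109.
Compare {#2}: transport cost 111 + fixed 7 = 118.
All other subsets cost ≥ 104. Minimum total cost: 102.

102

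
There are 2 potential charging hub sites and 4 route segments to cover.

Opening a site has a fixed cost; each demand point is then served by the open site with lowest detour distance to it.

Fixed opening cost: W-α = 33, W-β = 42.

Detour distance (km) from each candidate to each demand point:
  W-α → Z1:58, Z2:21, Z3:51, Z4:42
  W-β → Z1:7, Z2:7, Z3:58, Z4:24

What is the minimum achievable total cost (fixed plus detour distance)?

Open {W-β}: assign each demand point to its cheapest open site.
  Z1→W-β 7, Z2→W-β 7, Z3→W-β 58, Z4→W-β 24
  detour distance 96, fixed 42 → total 138.
Compare {W-α, W-β}: detour distance 89 + fixed 75 = 164.
Compare {W-α}: detour distance 172 + fixed 33 = 205.

138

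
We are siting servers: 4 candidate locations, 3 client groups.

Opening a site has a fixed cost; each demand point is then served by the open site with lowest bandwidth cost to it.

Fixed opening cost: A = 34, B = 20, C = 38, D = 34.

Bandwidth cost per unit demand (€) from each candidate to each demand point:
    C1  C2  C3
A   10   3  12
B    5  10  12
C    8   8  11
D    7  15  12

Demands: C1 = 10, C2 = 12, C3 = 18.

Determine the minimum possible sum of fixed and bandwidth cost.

356

Open {A, B}: assign each demand point to its cheapest open site.
  C1→B 10×5=50, C2→A 12×3=36, C3→A 18×12=216
  bandwidth cost 302, fixed 54 → total 356.
Compare {A, B, C}: bandwidth cost 284 + fixed 92 = 376.
Compare {A}: bandwidth cost 352 + fixed 34 = 386.
Compare {A, C}: bandwidth cost 314 + fixed 72 = 386.
All other subsets cost ≥ 376. Minimum total cost: 356.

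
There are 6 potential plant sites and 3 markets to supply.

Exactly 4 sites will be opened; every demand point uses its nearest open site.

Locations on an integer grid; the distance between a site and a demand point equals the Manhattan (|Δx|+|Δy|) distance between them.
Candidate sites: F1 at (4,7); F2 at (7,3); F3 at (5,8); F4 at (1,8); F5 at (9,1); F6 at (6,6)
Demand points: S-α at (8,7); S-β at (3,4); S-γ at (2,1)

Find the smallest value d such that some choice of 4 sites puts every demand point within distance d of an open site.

Open {F1, F2, F3, F4}.
  Farthest demand point is S-γ at distance 7 (to F2); all others are ≤ 7.
With {F1, F2, F3, F5} the worst case is 7.
With {F1, F2, F3, F6} the worst case is 7.
No size-4 selection achieves below 7.

7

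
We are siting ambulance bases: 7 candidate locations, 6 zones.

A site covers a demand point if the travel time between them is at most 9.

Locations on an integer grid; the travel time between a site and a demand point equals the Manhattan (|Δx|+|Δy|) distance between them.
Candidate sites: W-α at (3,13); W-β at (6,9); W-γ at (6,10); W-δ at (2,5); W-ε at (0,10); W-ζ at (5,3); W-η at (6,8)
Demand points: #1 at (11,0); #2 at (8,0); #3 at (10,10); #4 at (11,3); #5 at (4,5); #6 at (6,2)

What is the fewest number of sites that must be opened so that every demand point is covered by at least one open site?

2

Coverage sets (demand points within 9 of each site):
  W-α: {#5}
  W-β: {#3, #5, #6}
  W-γ: {#3, #5, #6}
  W-δ: {#5, #6}
  W-ε: {#5}
  W-ζ: {#1, #2, #4, #5, #6}
  W-η: {#3, #5, #6}
No single site covers all 6 demand points.
But {W-β, W-ζ} covers everything, so the minimum is 2.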